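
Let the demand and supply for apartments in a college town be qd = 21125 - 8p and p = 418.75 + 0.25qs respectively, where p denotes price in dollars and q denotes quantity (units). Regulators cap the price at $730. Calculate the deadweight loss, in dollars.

Rearranging supply gives qs = 4p - 1675. Without the control the market clears where 21125 - 8p = 4p - 1675, i.e. p* = 1900 and q* = 5925.
The ceiling of 730 is below the equilibrium price 1900, so it binds.
At p = 730: qd = 21125 - 8·730 = 15285 and qs = 4·730 - 1675 = 1245.
Quantity traded falls to 1245. At q = 1245 the demand price is (21125 - 1245)/8 = 2485 and the supply price is (1675 + 1245)/4 = 730.
Deadweight loss = ½ · (2485 - 730) · (5925 - 1245) = ½ · 1755 · 4680 = 4106700.

4106700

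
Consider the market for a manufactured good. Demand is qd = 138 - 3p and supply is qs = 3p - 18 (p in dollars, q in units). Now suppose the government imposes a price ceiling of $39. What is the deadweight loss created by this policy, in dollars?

Equilibrium: 138 - 3p = 3p - 18, so 156 = 6p and p* = 26, q* = 60.
Since 39 is above p* = 26, the ceiling does not bind and the free-market outcome prevails.
Since the control does not bind, no trades are prevented and deadweight loss is zero.

0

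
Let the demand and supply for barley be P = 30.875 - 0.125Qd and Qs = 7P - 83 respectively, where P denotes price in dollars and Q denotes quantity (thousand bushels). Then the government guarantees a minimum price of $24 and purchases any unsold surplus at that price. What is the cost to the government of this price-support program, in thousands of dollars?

720

Rearranging demand gives Qd = 247 - 8P. Without the control the market clears where 247 - 8P = 7P - 83, i.e. P* = 22 and Q* = 71.
Since 24 > 22, the floor is binding.
At P = 24: Qd = 247 - 8·24 = 55 and Qs = 7·24 - 83 = 85.
Surplus = Qs - Qd = 30.
Government expenditure = surplus × support price = 30 × 24 = 720.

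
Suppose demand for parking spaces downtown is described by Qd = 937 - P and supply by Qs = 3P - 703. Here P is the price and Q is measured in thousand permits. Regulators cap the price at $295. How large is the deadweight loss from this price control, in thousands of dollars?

79350

Setting quantity demanded equal to quantity supplied, 937 - P = 3P - 703, gives P* = 410 and Q* = 527.
Since 295 < 410, the ceiling is binding.
At P = 295: Qd = 937 - 295 = 642 and Qs = 3·295 - 703 = 182.
Quantity traded falls to 182. At Q = 182 the demand price is 937 - 182 = 755 and the supply price is (703 + 182)/3 = 295.
Deadweight loss = ½ · (755 - 295) · (527 - 182) = ½ · 460 · 345 = 79350.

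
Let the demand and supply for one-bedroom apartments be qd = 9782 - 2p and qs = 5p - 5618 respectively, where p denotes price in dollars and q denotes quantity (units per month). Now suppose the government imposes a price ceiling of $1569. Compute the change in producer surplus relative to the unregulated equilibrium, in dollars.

-2400639.5

In a free market, 9782 - 2p = 5p - 5618 gives the equilibrium p* = 2200, q* = 5382.
Since 1569 < 2200, the ceiling is binding.
At p = 1569: qd = 9782 - 2·1569 = 6644 and qs = 5·1569 - 5618 = 2227.
Producer surplus without the control is ½ · (2200 - 1123.6) · 5382 = 2896592.4.
With the ceiling, producers sell 2227 units at 1569, so PS = ½ · (1569 - 1123.6) · 2227 = 495952.9.
Change in producer surplus = 495952.9 - 2896592.4 = -2400639.5.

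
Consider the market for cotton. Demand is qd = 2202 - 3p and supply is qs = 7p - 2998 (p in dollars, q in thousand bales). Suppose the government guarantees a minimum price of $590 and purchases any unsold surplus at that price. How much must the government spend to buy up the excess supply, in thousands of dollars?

In a free market, 2202 - 3p = 7p - 2998 gives the equilibrium p* = 520, q* = 642.
Because the floor (590) lies above the market-clearing price, it is binding.
At p = 590: qd = 2202 - 3·590 = 432 and qs = 7·590 - 2998 = 1132.
Surplus = qs - qd = 700.
Government expenditure = surplus × support price = 700 × 590 = 413000.

413000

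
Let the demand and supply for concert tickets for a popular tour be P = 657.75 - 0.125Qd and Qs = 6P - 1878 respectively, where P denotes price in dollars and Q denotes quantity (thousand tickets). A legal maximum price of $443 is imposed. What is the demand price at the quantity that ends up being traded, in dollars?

Rearranging demand gives Qd = 5262 - 8P. Setting quantity demanded equal to quantity supplied, 5262 - 8P = 6P - 1878, gives P* = 510 and Q* = 1182.
Since 443 < 510, the ceiling is binding.
At P = 443: Qd = 5262 - 8·443 = 1718 and Qs = 6·443 - 1878 = 780.
Only 780 units reach the market. On the demand curve, the marginal buyer's willingness to pay at Q = 780 is (5262 - 780)/8 = 560.25.

560.25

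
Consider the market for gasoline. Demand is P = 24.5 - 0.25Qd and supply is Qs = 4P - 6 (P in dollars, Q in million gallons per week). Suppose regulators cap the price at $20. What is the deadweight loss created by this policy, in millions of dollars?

0

Rearranging demand gives Qd = 98 - 4P. Without the control the market clears where 98 - 4P = 4P - 6, i.e. P* = 13 and Q* = 46.
The ceiling of 20 is above the equilibrium price 13, so it is not binding; the market clears at P* = 13, Q* = 46.
Since the control does not bind, no trades are prevented and deadweight loss is zero.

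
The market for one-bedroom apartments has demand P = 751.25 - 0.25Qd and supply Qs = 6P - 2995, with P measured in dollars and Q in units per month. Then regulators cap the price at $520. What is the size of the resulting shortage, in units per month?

Rearranging demand gives Qd = 3005 - 4P. Equilibrium: 3005 - 4P = 6P - 2995, so 6000 = 10P and P* = 600, Q* = 605.
The ceiling of 520 is below the equilibrium price 600, so it binds.
At P = 520: Qd = 3005 - 4·520 = 925 and Qs = 6·520 - 2995 = 125.
Shortage = Qd - Qs = 925 - 125 = 800.

800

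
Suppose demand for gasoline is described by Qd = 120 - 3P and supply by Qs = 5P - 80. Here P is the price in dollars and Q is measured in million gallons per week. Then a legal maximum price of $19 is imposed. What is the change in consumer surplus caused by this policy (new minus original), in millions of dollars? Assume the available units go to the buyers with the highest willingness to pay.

Equilibrium: 120 - 3P = 5P - 80, so 200 = 8P and P* = 25, Q* = 45.
Because the ceiling (19) lies below the market-clearing price, it is binding.
At P = 19: Qd = 120 - 3·19 = 63 and Qs = 5·19 - 80 = 15.
Consumer surplus without the control is ½ · (40 - 25) · 45 = 337.5.
With the ceiling, 15 units are sold at 19 (assume they go to the highest-value buyers). The demand price at Q = 15 is 35, so CS = ½ · [(40 - 19) + (35 - 19)] · 15 = 277.5.
Change in consumer surplus = 277.5 - 337.5 = -60.

-60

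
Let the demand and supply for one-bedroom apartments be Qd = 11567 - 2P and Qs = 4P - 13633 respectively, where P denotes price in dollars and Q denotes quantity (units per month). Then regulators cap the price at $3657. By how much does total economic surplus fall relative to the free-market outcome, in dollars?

Equilibrium: 11567 - 2P = 4P - 13633, so 25200 = 6P and P* = 4200, Q* = 3167.
Because the ceiling (3657) lies below the market-clearing price, it is binding.
At P = 3657: Qd = 11567 - 2·3657 = 4253 and Qs = 4·3657 - 13633 = 995.
Quantity traded falls to 995. At Q = 995 the demand price is (11567 - 995)/2 = 5286 and the supply price is (13633 + 995)/4 = 3657.
Deadweight loss = ½ · (5286 - 3657) · (3167 - 995) = ½ · 1629 · 2172 = 1769094.

1769094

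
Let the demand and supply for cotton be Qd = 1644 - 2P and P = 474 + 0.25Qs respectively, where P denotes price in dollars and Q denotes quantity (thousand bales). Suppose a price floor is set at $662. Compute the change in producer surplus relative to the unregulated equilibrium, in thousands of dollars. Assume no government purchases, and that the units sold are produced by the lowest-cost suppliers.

20448

Rearranging supply gives Qs = 4P - 1896. Without the control the market clears where 1644 - 2P = 4P - 1896, i.e. P* = 590 and Q* = 464.
Since 662 > 590, the floor is binding.
At P = 662: Qd = 1644 - 2·662 = 320 and Qs = 4·662 - 1896 = 752.
Producer surplus without the control is ½ · (590 - 474) · 464 = 26912.
With the floor, 320 units are sold at 662. The supply price at Q = 320 is 554, so PS = ½ · [(662 - 474) + (662 - 554)] · 320 = 47360.
Change in producer surplus = 47360 - 26912 = 20448.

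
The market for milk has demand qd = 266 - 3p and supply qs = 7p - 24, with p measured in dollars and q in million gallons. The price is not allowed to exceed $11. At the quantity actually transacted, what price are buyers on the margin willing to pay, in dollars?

Equilibrium: 266 - 3p = 7p - 24, so 290 = 10p and p* = 29, q* = 179.
The ceiling of 11 is below the equilibrium price 29, so it binds.
At p = 11: qd = 266 - 3·11 = 233 and qs = 7·11 - 24 = 53.
Only 53 units reach the market. On the demand curve, the marginal buyer's willingness to pay at q = 53 is (266 - 53)/3 = 71.

71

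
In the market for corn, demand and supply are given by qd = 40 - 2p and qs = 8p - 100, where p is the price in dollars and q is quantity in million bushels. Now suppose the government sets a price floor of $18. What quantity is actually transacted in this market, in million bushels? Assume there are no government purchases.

4

In a free market, 40 - 2p = 8p - 100 gives the equilibrium p* = 14, q* = 12.
The floor of 18 is above the equilibrium price 14, so it binds.
At p = 18: qd = 40 - 2·18 = 4 and qs = 8·18 - 100 = 44.
The quantity actually transacted is the short side, demand: 4.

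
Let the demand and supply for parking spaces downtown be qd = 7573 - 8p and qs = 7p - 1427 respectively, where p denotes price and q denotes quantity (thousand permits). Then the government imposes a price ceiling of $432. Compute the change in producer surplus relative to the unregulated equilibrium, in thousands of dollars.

Without the control the market clears where 7573 - 8p = 7p - 1427, i.e. p* = 600 and q* = 2773.
Since 432 < 600, the ceiling is binding.
At p = 432: qd = 7573 - 8·432 = 4117 and qs = 7·432 - 1427 = 1597.
Producer surplus without the control is ½ · (600 - 1427/7) · 2773 = 7689529/14.
With the ceiling, producers sell 1597 units at 432, so PS = ½ · (432 - 1427/7) · 1597 = 2550409/14.
Change in producer surplus = 2550409/14 - 7689529/14 = -367080.

-367080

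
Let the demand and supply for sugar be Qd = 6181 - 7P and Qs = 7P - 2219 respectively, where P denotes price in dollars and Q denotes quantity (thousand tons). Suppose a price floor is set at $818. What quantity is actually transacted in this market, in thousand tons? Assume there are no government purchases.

455

Setting quantity demanded equal to quantity supplied, 6181 - 7P = 7P - 2219, gives P* = 600 and Q* = 1981.
Because the floor (818) lies above the market-clearing price, it is binding.
At P = 818: Qd = 6181 - 7·818 = 455 and Qs = 7·818 - 2219 = 3507.
The quantity actually transacted is the short side, demand: 455.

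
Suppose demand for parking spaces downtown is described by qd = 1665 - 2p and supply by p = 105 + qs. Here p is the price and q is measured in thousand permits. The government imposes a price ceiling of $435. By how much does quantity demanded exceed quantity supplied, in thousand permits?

465

Rearranging supply gives qs = p - 105. Setting quantity demanded equal to quantity supplied, 1665 - 2p = p - 105, gives p* = 590 and q* = 485.
Because the ceiling (435) lies below the market-clearing price, it is binding.
At p = 435: qd = 1665 - 2·435 = 795 and qs = 435 - 105 = 330.
Shortage = qd - qs = 795 - 330 = 465.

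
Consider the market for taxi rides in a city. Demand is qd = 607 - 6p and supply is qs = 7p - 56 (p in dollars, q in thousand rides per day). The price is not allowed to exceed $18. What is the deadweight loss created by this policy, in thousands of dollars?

8258.25

In a free market, 607 - 6p = 7p - 56 gives the equilibrium p* = 51, q* = 301.
Since 18 < 51, the ceiling is binding.
At p = 18: qd = 607 - 6·18 = 499 and qs = 7·18 - 56 = 70.
Quantity traded falls to 70. At q = 70 the demand price is (607 - 70)/6 = 89.5 and the supply price is (56 + 70)/7 = 18.
Deadweight loss = ½ · (89.5 - 18) · (301 - 70) = ½ · 71.5 · 231 = 8258.25.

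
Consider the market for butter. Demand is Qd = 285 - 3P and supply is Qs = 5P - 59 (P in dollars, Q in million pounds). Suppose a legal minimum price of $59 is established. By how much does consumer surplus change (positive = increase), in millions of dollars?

-2112

In a free market, 285 - 3P = 5P - 59 gives the equilibrium P* = 43, Q* = 156.
Since 59 > 43, the floor is binding.
At P = 59: Qd = 285 - 3·59 = 108 and Qs = 5·59 - 59 = 236.
Consumer surplus without the control is ½ · (95 - 43) · 156 = 4056.
With the floor, consumers buy 108 units at 59, so CS = ½ · (95 - 59) · 108 = 1944.
Change in consumer surplus = 1944 - 4056 = -2112.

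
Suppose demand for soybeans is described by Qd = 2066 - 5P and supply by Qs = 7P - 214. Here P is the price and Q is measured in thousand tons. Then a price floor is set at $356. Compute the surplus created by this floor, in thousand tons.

1992

Setting quantity demanded equal to quantity supplied, 2066 - 5P = 7P - 214, gives P* = 190 and Q* = 1116.
The floor of 356 is above the equilibrium price 190, so it binds.
At P = 356: Qd = 2066 - 5·356 = 286 and Qs = 7·356 - 214 = 2278.
Surplus = Qs - Qd = 2278 - 286 = 1992.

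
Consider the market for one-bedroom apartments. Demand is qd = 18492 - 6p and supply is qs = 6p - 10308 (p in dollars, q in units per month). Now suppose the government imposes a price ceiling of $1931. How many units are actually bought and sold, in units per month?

1278

Setting quantity demanded equal to quantity supplied, 18492 - 6p = 6p - 10308, gives p* = 2400 and q* = 4092.
The ceiling of 1931 is below the equilibrium price 2400, so it binds.
At p = 1931: qd = 18492 - 6·1931 = 6906 and qs = 6·1931 - 10308 = 1278.
The quantity actually transacted is the short side, supply: 1278.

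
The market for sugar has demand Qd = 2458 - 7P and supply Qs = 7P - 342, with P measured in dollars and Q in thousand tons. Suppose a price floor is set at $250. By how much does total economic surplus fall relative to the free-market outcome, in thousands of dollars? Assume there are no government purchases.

Without the control the market clears where 2458 - 7P = 7P - 342, i.e. P* = 200 and Q* = 1058.
Because the floor (250) lies above the market-clearing price, it is binding.
At P = 250: Qd = 2458 - 7·250 = 708 and Qs = 7·250 - 342 = 1408.
Quantity traded falls to 708. At Q = 708 the demand price is (2458 - 708)/7 = 250 and the supply price is (342 + 708)/7 = 150.
Deadweight loss = ½ · (250 - 150) · (1058 - 708) = ½ · 100 · 350 = 17500.

17500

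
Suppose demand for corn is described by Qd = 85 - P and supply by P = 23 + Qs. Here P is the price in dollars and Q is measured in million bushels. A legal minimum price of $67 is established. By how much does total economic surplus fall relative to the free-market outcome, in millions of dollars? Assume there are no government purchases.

Rearranging supply gives Qs = P - 23. In a free market, 85 - P = P - 23 gives the equilibrium P* = 54, Q* = 31.
Because the floor (67) lies above the market-clearing price, it is binding.
At P = 67: Qd = 85 - 67 = 18 and Qs = 67 - 23 = 44.
Quantity traded falls to 18. At Q = 18 the demand price is 85 - 18 = 67 and the supply price is 23 + 18 = 41.
Deadweight loss = ½ · (67 - 41) · (31 - 18) = ½ · 26 · 13 = 169.

169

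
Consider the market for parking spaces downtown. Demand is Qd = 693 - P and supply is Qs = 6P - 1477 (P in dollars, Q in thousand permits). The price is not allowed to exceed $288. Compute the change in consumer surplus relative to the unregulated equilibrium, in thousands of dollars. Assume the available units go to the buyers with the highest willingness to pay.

In a free market, 693 - P = 6P - 1477 gives the equilibrium P* = 310, Q* = 383.
The ceiling of 288 is below the equilibrium price 310, so it binds.
At P = 288: Qd = 693 - 288 = 405 and Qs = 6·288 - 1477 = 251.
Consumer surplus without the control is ½ · (693 - 310) · 383 = 73344.5.
With the ceiling, 251 units are sold at 288 (assume they go to the highest-value buyers). The demand price at Q = 251 is 442, so CS = ½ · [(693 - 288) + (442 - 288)] · 251 = 70154.5.
Change in consumer surplus = 70154.5 - 73344.5 = -3190.

-3190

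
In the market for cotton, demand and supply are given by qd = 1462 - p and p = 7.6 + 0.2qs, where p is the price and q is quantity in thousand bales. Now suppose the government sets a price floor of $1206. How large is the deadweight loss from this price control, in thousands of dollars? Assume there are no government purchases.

548361.6

Rearranging supply gives qs = 5p - 38. Without the control the market clears where 1462 - p = 5p - 38, i.e. p* = 250 and q* = 1212.
Since 1206 > 250, the floor is binding.
At p = 1206: qd = 1462 - 1206 = 256 and qs = 5·1206 - 38 = 5992.
Quantity traded falls to 256. At q = 256 the demand price is 1462 - 256 = 1206 and the supply price is (38 + 256)/5 = 58.8.
Deadweight loss = ½ · (1206 - 58.8) · (1212 - 256) = ½ · 1147.2 · 956 = 548361.6.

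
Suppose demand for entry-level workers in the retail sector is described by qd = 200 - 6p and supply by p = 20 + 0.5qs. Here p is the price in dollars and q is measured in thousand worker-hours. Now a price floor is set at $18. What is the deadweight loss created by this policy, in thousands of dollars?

0

Rearranging supply gives qs = 2p - 40. Without the control the market clears where 200 - 6p = 2p - 40, i.e. p* = 30 and q* = 20.
Since 18 is below p* = 30, the floor does not bind and the free-market outcome prevails.
Since the control does not bind, no trades are prevented and deadweight loss is zero.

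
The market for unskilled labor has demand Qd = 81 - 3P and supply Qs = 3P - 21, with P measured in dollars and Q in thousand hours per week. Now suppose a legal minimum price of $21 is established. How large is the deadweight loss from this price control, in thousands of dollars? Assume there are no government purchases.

In a free market, 81 - 3P = 3P - 21 gives the equilibrium P* = 17, Q* = 30.
Since 21 > 17, the floor is binding.
At P = 21: Qd = 81 - 3·21 = 18 and Qs = 3·21 - 21 = 42.
Quantity traded falls to 18. At Q = 18 the demand price is (81 - 18)/3 = 21 and the supply price is (21 + 18)/3 = 13.
Deadweight loss = ½ · (21 - 13) · (30 - 18) = ½ · 8 · 12 = 48.

48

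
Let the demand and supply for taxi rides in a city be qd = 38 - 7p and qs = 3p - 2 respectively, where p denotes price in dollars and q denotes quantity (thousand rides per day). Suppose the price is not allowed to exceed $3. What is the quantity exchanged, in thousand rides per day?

7

Equilibrium: 38 - 7p = 3p - 2, so 40 = 10p and p* = 4, q* = 10.
Since 3 < 4, the ceiling is binding.
At p = 3: qd = 38 - 7·3 = 17 and qs = 3·3 - 2 = 7.
The quantity actually transacted is the short side, supply: 7.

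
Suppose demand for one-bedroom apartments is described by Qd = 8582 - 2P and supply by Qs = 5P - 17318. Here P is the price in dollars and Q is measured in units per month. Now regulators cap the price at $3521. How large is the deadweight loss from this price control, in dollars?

280358.75

Setting quantity demanded equal to quantity supplied, 8582 - 2P = 5P - 17318, gives P* = 3700 and Q* = 1182.
Since 3521 < 3700, the ceiling is binding.
At P = 3521: Qd = 8582 - 2·3521 = 1540 and Qs = 5·3521 - 17318 = 287.
Quantity traded falls to 287. At Q = 287 the demand price is (8582 - 287)/2 = 4147.5 and the supply price is (17318 + 287)/5 = 3521.
Deadweight loss = ½ · (4147.5 - 3521) · (1182 - 287) = ½ · 626.5 · 895 = 280358.75.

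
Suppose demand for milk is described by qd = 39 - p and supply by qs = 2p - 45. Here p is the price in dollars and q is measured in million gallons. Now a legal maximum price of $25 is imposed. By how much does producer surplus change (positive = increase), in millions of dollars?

-24

Equilibrium: 39 - p = 2p - 45, so 84 = 3p and p* = 28, q* = 11.
Because the ceiling (25) lies below the market-clearing price, it is binding.
At p = 25: qd = 39 - 25 = 14 and qs = 2·25 - 45 = 5.
Producer surplus without the control is ½ · (28 - 22.5) · 11 = 30.25.
With the ceiling, producers sell 5 units at 25, so PS = ½ · (25 - 22.5) · 5 = 6.25.
Change in producer surplus = 6.25 - 30.25 = -24.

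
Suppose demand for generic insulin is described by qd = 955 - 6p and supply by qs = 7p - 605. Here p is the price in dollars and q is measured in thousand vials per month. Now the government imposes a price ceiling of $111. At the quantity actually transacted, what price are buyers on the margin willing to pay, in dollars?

130.5

Without the control the market clears where 955 - 6p = 7p - 605, i.e. p* = 120 and q* = 235.
Because the ceiling (111) lies below the market-clearing price, it is binding.
At p = 111: qd = 955 - 6·111 = 289 and qs = 7·111 - 605 = 172.
Only 172 units reach the market. On the demand curve, the marginal buyer's willingness to pay at q = 172 is (955 - 172)/6 = 130.5.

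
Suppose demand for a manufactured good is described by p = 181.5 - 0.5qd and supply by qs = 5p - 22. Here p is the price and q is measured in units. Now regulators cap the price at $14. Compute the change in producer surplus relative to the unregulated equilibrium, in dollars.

Rearranging demand gives qd = 363 - 2p. Without the control the market clears where 363 - 2p = 5p - 22, i.e. p* = 55 and q* = 253.
The ceiling of 14 is below the equilibrium price 55, so it binds.
At p = 14: qd = 363 - 2·14 = 335 and qs = 5·14 - 22 = 48.
Producer surplus without the control is ½ · (55 - 4.4) · 253 = 6400.9.
With the ceiling, producers sell 48 units at 14, so PS = ½ · (14 - 4.4) · 48 = 230.4.
Change in producer surplus = 230.4 - 6400.9 = -6170.5.

-6170.5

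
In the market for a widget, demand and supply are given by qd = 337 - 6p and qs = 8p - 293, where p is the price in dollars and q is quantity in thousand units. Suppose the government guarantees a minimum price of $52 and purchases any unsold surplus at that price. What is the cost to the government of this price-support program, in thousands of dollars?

Equilibrium: 337 - 6p = 8p - 293, so 630 = 14p and p* = 45, q* = 67.
Because the floor (52) lies above the market-clearing price, it is binding.
At p = 52: qd = 337 - 6·52 = 25 and qs = 8·52 - 293 = 123.
Surplus = qs - qd = 98.
Government expenditure = surplus × support price = 98 × 52 = 5096.

5096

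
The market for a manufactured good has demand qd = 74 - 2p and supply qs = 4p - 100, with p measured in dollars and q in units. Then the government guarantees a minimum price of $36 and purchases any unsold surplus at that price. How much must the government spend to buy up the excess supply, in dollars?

1512

Equilibrium: 74 - 2p = 4p - 100, so 174 = 6p and p* = 29, q* = 16.
Because the floor (36) lies above the market-clearing price, it is binding.
At p = 36: qd = 74 - 2·36 = 2 and qs = 4·36 - 100 = 44.
Surplus = qs - qd = 42.
Government expenditure = surplus × support price = 42 × 36 = 1512.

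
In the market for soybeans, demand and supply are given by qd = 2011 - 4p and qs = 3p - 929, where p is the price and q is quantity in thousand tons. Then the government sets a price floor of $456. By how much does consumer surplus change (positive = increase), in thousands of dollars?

In a free market, 2011 - 4p = 3p - 929 gives the equilibrium p* = 420, q* = 331.
Because the floor (456) lies above the market-clearing price, it is binding.
At p = 456: qd = 2011 - 4·456 = 187 and qs = 3·456 - 929 = 439.
Consumer surplus without the control is ½ · (502.75 - 420) · 331 = 13695.125.
With the floor, consumers buy 187 units at 456, so CS = ½ · (502.75 - 456) · 187 = 4371.125.
Change in consumer surplus = 4371.125 - 13695.125 = -9324.

-9324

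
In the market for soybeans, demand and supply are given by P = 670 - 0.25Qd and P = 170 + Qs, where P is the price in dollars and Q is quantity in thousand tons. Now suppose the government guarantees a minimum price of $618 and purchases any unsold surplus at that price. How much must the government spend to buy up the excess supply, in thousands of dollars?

Rearranging demand gives Qd = 2680 - 4P; rearranging supply gives Qs = P - 170. Without the control the market clears where 2680 - 4P = P - 170, i.e. P* = 570 and Q* = 400.
Because the floor (618) lies above the market-clearing price, it is binding.
At P = 618: Qd = 2680 - 4·618 = 208 and Qs = 618 - 170 = 448.
Surplus = Qs - Qd = 240.
Government expenditure = surplus × support price = 240 × 618 = 148320.

148320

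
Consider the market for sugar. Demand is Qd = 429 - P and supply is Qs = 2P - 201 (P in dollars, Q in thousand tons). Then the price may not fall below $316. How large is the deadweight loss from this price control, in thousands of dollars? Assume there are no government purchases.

Setting quantity demanded equal to quantity supplied, 429 - P = 2P - 201, gives P* = 210 and Q* = 219.
Since 316 > 210, the floor is binding.
At P = 316: Qd = 429 - 316 = 113 and Qs = 2·316 - 201 = 431.
Quantity traded falls to 113. At Q = 113 the demand price is 429 - 113 = 316 and the supply price is (201 + 113)/2 = 157.
Deadweight loss = ½ · (316 - 157) · (219 - 113) = ½ · 159 · 106 = 8427.

8427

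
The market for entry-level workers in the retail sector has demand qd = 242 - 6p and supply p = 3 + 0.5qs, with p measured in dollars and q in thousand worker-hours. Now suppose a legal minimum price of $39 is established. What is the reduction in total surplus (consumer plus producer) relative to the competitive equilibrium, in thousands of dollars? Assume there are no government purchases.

Rearranging supply gives qs = 2p - 6. In a free market, 242 - 6p = 2p - 6 gives the equilibrium p* = 31, q* = 56.
Since 39 > 31, the floor is binding.
At p = 39: qd = 242 - 6·39 = 8 and qs = 2·39 - 6 = 72.
Quantity traded falls to 8. At q = 8 the demand price is (242 - 8)/6 = 39 and the supply price is (6 + 8)/2 = 7.
Deadweight loss = ½ · (39 - 7) · (56 - 8) = ½ · 32 · 48 = 768.

768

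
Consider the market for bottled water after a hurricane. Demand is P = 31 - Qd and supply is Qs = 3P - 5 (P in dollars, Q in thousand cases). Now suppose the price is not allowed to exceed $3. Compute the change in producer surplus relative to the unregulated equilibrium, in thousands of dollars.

Rearranging demand gives Qd = 31 - P. In a free market, 31 - P = 3P - 5 gives the equilibrium P* = 9, Q* = 22.
Because the ceiling (3) lies below the market-clearing price, it is binding.
At P = 3: Qd = 31 - 3 = 28 and Qs = 3·3 - 5 = 4.
Producer surplus without the control is ½ · (9 - 5/3) · 22 = 242/3.
With the ceiling, producers sell 4 units at 3, so PS = ½ · (3 - 5/3) · 4 = 8/3.
Change in producer surplus = 8/3 - 242/3 = -78.

-78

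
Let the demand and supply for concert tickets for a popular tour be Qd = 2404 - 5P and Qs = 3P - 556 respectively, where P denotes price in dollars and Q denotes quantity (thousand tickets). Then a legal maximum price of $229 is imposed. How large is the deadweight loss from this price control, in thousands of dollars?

Without the control the market clears where 2404 - 5P = 3P - 556, i.e. P* = 370 and Q* = 554.
Because the ceiling (229) lies below the market-clearing price, it is binding.
At P = 229: Qd = 2404 - 5·229 = 1259 and Qs = 3·229 - 556 = 131.
Quantity traded falls to 131. At Q = 131 the demand price is (2404 - 131)/5 = 454.6 and the supply price is (556 + 131)/3 = 229.
Deadweight loss = ½ · (454.6 - 229) · (554 - 131) = ½ · 225.6 · 423 = 47714.4.

47714.4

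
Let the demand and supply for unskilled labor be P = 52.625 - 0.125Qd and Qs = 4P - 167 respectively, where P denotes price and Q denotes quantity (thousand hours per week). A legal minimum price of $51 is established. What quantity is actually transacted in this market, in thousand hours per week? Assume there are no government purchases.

13

Rearranging demand gives Qd = 421 - 8P. Setting quantity demanded equal to quantity supplied, 421 - 8P = 4P - 167, gives P* = 49 and Q* = 29.
The floor of 51 is above the equilibrium price 49, so it binds.
At P = 51: Qd = 421 - 8·51 = 13 and Qs = 4·51 - 167 = 37.
The quantity actually transacted is the short side, demand: 13.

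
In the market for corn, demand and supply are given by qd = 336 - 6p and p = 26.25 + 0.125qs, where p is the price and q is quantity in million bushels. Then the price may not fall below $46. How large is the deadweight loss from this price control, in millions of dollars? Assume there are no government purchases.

257.25

Rearranging supply gives qs = 8p - 210. Setting quantity demanded equal to quantity supplied, 336 - 6p = 8p - 210, gives p* = 39 and q* = 102.
The floor of 46 is above the equilibrium price 39, so it binds.
At p = 46: qd = 336 - 6·46 = 60 and qs = 8·46 - 210 = 158.
Quantity traded falls to 60. At q = 60 the demand price is (336 - 60)/6 = 46 and the supply price is (210 + 60)/8 = 33.75.
Deadweight loss = ½ · (46 - 33.75) · (102 - 60) = ½ · 12.25 · 42 = 257.25.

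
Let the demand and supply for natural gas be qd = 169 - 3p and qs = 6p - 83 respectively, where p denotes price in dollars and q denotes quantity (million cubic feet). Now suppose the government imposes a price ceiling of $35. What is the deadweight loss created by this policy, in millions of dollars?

0

In a free market, 169 - 3p = 6p - 83 gives the equilibrium p* = 28, q* = 85.
Since 35 is above p* = 28, the ceiling does not bind and the free-market outcome prevails.
Since the control does not bind, no trades are prevented and deadweight loss is zero.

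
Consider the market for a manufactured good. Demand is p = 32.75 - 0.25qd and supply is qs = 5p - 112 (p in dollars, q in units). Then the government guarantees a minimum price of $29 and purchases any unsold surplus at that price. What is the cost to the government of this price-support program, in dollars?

Rearranging demand gives qd = 131 - 4p. Equilibrium: 131 - 4p = 5p - 112, so 243 = 9p and p* = 27, q* = 23.
Because the floor (29) lies above the market-clearing price, it is binding.
At p = 29: qd = 131 - 4·29 = 15 and qs = 5·29 - 112 = 33.
Surplus = qs - qd = 18.
Government expenditure = surplus × support price = 18 × 29 = 522.

522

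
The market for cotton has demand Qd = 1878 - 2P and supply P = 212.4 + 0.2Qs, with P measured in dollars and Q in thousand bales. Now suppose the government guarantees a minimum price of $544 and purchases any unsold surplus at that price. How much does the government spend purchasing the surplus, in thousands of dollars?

Rearranging supply gives Qs = 5P - 1062. Without the control the market clears where 1878 - 2P = 5P - 1062, i.e. P* = 420 and Q* = 1038.
Because the floor (544) lies above the market-clearing price, it is binding.
At P = 544: Qd = 1878 - 2·544 = 790 and Qs = 5·544 - 1062 = 1658.
Surplus = Qs - Qd = 868.
Government expenditure = surplus × support price = 868 × 544 = 472192.

472192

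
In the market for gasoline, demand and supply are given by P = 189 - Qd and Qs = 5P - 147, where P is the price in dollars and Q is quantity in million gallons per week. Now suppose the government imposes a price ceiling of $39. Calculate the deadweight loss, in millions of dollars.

Rearranging demand gives Qd = 189 - P. Equilibrium: 189 - P = 5P - 147, so 336 = 6P and P* = 56, Q* = 133.
Because the ceiling (39) lies below the market-clearing price, it is binding.
At P = 39: Qd = 189 - 39 = 150 and Qs = 5·39 - 147 = 48.
Quantity traded falls to 48. At Q = 48 the demand price is 189 - 48 = 141 and the supply price is (147 + 48)/5 = 39.
Deadweight loss = ½ · (141 - 39) · (133 - 48) = ½ · 102 · 85 = 4335.

4335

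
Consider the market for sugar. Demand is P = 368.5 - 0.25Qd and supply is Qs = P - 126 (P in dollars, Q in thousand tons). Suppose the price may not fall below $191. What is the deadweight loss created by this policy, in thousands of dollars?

Rearranging demand gives Qd = 1474 - 4P. Equilibrium: 1474 - 4P = P - 126, so 1600 = 5P and P* = 320, Q* = 194.
Since 191 is below P* = 320, the floor does not bind and the free-market outcome prevails.
Since the control does not bind, no trades are prevented and deadweight loss is zero.

0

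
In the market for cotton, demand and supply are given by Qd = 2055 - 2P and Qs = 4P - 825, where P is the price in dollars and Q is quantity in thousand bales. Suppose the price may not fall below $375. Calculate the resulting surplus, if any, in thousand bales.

Equilibrium: 2055 - 2P = 4P - 825, so 2880 = 6P and P* = 480, Q* = 1095.
The floor of 375 is below the equilibrium price 480, so it is not binding; the market clears at P* = 480, Q* = 1095.
Since the control does not bind, there is no surplus.

0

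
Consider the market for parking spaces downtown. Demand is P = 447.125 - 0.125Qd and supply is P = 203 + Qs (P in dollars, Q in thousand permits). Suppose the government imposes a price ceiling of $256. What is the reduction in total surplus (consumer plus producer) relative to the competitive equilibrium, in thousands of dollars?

15129

Rearranging demand gives Qd = 3577 - 8P; rearranging supply gives Qs = P - 203. Setting quantity demanded equal to quantity supplied, 3577 - 8P = P - 203, gives P* = 420 and Q* = 217.
Since 256 < 420, the ceiling is binding.
At P = 256: Qd = 3577 - 8·256 = 1529 and Qs = 256 - 203 = 53.
Quantity traded falls to 53. At Q = 53 the demand price is (3577 - 53)/8 = 440.5 and the supply price is 203 + 53 = 256.
Deadweight loss = ½ · (440.5 - 256) · (217 - 53) = ½ · 184.5 · 164 = 15129.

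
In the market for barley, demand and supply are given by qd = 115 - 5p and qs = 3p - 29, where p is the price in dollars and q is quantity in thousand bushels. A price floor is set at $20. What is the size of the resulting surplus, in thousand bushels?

Equilibrium: 115 - 5p = 3p - 29, so 144 = 8p and p* = 18, q* = 25.
Because the floor (20) lies above the market-clearing price, it is binding.
At p = 20: qd = 115 - 5·20 = 15 and qs = 3·20 - 29 = 31.
Surplus = qs - qd = 31 - 15 = 16.

16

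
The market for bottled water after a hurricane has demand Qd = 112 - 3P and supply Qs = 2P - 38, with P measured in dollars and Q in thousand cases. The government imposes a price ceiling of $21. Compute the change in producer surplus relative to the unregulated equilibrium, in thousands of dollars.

-117

Equilibrium: 112 - 3P = 2P - 38, so 150 = 5P and P* = 30, Q* = 22.
Since 21 < 30, the ceiling is binding.
At P = 21: Qd = 112 - 3·21 = 49 and Qs = 2·21 - 38 = 4.
Producer surplus without the control is ½ · (30 - 19) · 22 = 121.
With the ceiling, producers sell 4 units at 21, so PS = ½ · (21 - 19) · 4 = 4.
Change in producer surplus = 4 - 121 = -117.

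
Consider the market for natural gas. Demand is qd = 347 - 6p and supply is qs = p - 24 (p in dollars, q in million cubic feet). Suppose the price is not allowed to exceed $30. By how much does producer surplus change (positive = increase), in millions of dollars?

-402.5

Setting quantity demanded equal to quantity supplied, 347 - 6p = p - 24, gives p* = 53 and q* = 29.
The ceiling of 30 is below the equilibrium price 53, so it binds.
At p = 30: qd = 347 - 6·30 = 167 and qs = 30 - 24 = 6.
Producer surplus without the control is ½ · (53 - 24) · 29 = 420.5.
With the ceiling, producers sell 6 units at 30, so PS = ½ · (30 - 24) · 6 = 18.
Change in producer surplus = 18 - 420.5 = -402.5.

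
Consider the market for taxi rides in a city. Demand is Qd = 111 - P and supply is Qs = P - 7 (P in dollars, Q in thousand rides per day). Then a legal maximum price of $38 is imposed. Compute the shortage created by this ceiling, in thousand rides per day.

42

Equilibrium: 111 - P = P - 7, so 118 = 2P and P* = 59, Q* = 52.
The ceiling of 38 is below the equilibrium price 59, so it binds.
At P = 38: Qd = 111 - 38 = 73 and Qs = 38 - 7 = 31.
Shortage = Qd - Qs = 73 - 31 = 42.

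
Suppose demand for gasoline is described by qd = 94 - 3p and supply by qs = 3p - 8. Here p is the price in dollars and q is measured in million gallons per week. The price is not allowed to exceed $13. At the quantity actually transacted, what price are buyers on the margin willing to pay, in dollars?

Without the control the market clears where 94 - 3p = 3p - 8, i.e. p* = 17 and q* = 43.
The ceiling of 13 is below the equilibrium price 17, so it binds.
At p = 13: qd = 94 - 3·13 = 55 and qs = 3·13 - 8 = 31.
Only 31 units reach the market. On the demand curve, the marginal buyer's willingness to pay at q = 31 is (94 - 31)/3 = 21.

21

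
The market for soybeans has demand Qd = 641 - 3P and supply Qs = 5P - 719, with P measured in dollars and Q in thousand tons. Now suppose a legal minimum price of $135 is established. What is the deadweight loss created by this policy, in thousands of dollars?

Setting quantity demanded equal to quantity supplied, 641 - 3P = 5P - 719, gives P* = 170 and Q* = 131.
The floor of 135 is below the equilibrium price 170, so it is not binding; the market clears at P* = 170, Q* = 131.
Since the control does not bind, no trades are prevented and deadweight loss is zero.

0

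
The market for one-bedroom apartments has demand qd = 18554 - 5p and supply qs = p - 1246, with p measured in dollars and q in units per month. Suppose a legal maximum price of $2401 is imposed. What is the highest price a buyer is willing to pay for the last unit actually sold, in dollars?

Setting quantity demanded equal to quantity supplied, 18554 - 5p = p - 1246, gives p* = 3300 and q* = 2054.
Because the ceiling (2401) lies below the market-clearing price, it is binding.
At p = 2401: qd = 18554 - 5·2401 = 6549 and qs = 2401 - 1246 = 1155.
Only 1155 units reach the market. On the demand curve, the marginal buyer's willingness to pay at q = 1155 is (18554 - 1155)/5 = 3479.8.

3479.8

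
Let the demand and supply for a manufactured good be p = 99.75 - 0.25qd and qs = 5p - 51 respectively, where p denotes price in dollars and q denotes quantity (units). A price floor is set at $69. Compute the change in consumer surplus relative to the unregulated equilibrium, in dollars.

Rearranging demand gives qd = 399 - 4p. Without the control the market clears where 399 - 4p = 5p - 51, i.e. p* = 50 and q* = 199.
Because the floor (69) lies above the market-clearing price, it is binding.
At p = 69: qd = 399 - 4·69 = 123 and qs = 5·69 - 51 = 294.
Consumer surplus without the control is ½ · (99.75 - 50) · 199 = 4950.125.
With the floor, consumers buy 123 units at 69, so CS = ½ · (99.75 - 69) · 123 = 1891.125.
Change in consumer surplus = 1891.125 - 4950.125 = -3059.

-3059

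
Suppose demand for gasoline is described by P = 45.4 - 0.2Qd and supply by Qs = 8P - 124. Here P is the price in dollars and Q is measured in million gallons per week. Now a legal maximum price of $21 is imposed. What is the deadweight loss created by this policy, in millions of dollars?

Rearranging demand gives Qd = 227 - 5P. In a free market, 227 - 5P = 8P - 124 gives the equilibrium P* = 27, Q* = 92.
The ceiling of 21 is below the equilibrium price 27, so it binds.
At P = 21: Qd = 227 - 5·21 = 122 and Qs = 8·21 - 124 = 44.
Quantity traded falls to 44. At Q = 44 the demand price is (227 - 44)/5 = 36.6 and the supply price is (124 + 44)/8 = 21.
Deadweight loss = ½ · (36.6 - 21) · (92 - 44) = ½ · 15.6 · 48 = 374.4.

374.4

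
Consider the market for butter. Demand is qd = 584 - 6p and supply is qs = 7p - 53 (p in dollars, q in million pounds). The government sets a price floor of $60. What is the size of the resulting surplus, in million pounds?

Without the control the market clears where 584 - 6p = 7p - 53, i.e. p* = 49 and q* = 290.
Since 60 > 49, the floor is binding.
At p = 60: qd = 584 - 6·60 = 224 and qs = 7·60 - 53 = 367.
Surplus = qs - qd = 367 - 224 = 143.

143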